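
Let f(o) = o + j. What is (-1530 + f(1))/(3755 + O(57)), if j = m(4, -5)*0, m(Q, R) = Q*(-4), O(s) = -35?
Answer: -1529/3720 ≈ -0.41102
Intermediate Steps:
m(Q, R) = -4*Q
j = 0 (j = -4*4*0 = -16*0 = 0)
f(o) = o (f(o) = o + 0 = o)
(-1530 + f(1))/(3755 + O(57)) = (-1530 + 1)/(3755 - 35) = -1529/3720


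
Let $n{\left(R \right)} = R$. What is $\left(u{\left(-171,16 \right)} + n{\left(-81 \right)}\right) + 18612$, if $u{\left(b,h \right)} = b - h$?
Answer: $18344$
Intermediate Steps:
$\left(u{\left(-171,16 \right)} + n{\left(-81 \right)}\right) + 18612 = \left(\left(-171 - 16\right) - 81\right) + 18612 = \left(-187 - 81\right) + 18612 = -268 + 18612 = 18344$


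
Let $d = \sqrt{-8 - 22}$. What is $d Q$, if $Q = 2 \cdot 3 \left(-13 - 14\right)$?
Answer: $- 162 i \sqrt{30} \approx - 887.31 i$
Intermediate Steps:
$Q = -162$ ($Q = 6 \left(-27\right) = -162$)
$d = i \sqrt{30}$ ($d = \sqrt{-30} = i \sqrt{30} \approx 5.4772 i$)
$d Q = i \sqrt{30} \left(-162\right) = - 162 i \sqrt{30}$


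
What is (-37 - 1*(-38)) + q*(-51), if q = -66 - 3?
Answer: 3520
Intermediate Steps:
q = -69
(-37 - 1*(-38)) + q*(-51) = (-37 - 1*(-38)) - 69*(-51) = (-37 + 38) + 3519 = 1 + 3519 = 3520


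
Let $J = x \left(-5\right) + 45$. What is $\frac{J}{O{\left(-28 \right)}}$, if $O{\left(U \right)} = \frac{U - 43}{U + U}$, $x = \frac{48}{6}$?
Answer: $\frac{280}{71} \approx 3.9437$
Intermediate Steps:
$x = 8$ ($x = 48 \cdot \frac{1}{6} = 8$)
$O{\left(U \right)} = \frac{-43 + U}{2 U}$
$J = 5$ ($J = 8 \left(-5\right) + 45 = -40 + 45 = 5$)
$\frac{J}{O{\left(-28 \right)}} = \frac{5}{\frac{1}{2} \frac{1}{-28} \left(-43 - 28\right)} = \frac{5}{\frac{1}{2} \left(- \frac{1}{28}\right) \left(-71\right)} = \frac{5}{\frac{71}{56}} = 5 \cdot \frac{56}{71} = \frac{280}{71}$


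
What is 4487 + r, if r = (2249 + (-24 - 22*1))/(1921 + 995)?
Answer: 13086295/2916 ≈ 4487.8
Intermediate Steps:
r = 2203/2916 (r = (2249 + (-24 - 22))/2916 = (2249 - 46)*(1/2916) = 2203*(1/2916) = 2203/2916 ≈ 0.75549)
4487 + r = 4487 + 2203/2916 = 13086295/2916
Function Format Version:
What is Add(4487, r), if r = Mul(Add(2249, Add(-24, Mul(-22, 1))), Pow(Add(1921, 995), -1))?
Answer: Rational(13086295, 2916) ≈ 4487.8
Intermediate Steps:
r = Rational(2203, 2916) (r = Mul(Add(2249, Add(-24, -22)), Pow(2916, -1)) = Mul(Add(2249, -46), Rational(1, 2916)) = Mul(2203, Rational(1, 2916)) = Rational(2203, 2916) ≈ 0.75549)
Add(4487, r) = Add(4487, Rational(2203, 2916)) = Rational(13086295, 2916)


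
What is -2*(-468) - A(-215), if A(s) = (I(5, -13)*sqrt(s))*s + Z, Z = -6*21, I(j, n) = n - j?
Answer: 1062 - 3870*I*sqrt(215) ≈ 1062.0 - 56745.0*I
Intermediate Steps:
Z = -126
A(s) = -126 - 18*s**(3/2) (A(s) = ((-13 - 1*5)*sqrt(s))*s - 126 = ((-13 - 5)*sqrt(s))*s - 126 = (-18*sqrt(s))*s - 126 = -18*s**(3/2) - 126 = -126 - 18*s**(3/2))
-2*(-468) - A(-215) = -2*(-468) - (-126 - (-3870)*I*sqrt(215)) = 936 - (-126 - (-3870)*I*sqrt(215)) = 936 - (-126 + 3870*I*sqrt(215)) = 936 + (126 - 3870*I*sqrt(215)) = 1062 - 3870*I*sqrt(215)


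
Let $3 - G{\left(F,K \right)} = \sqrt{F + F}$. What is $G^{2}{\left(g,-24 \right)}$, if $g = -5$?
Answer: $\left(3 - i \sqrt{10}\right)^{2} \approx -1.0 - 18.974 i$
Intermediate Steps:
$G{\left(F,K \right)} = 3 - \sqrt{2} \sqrt{F}$ ($G{\left(F,K \right)} = 3 - \sqrt{F + F} = 3 - \sqrt{2 F} = 3 - \sqrt{2} \sqrt{F}$)
$G^{2}{\left(g,-24 \right)} = \left(3 - \sqrt{2} \sqrt{-5}\right)^{2} = \left(3 - \sqrt{2} i \sqrt{5}\right)^{2} = \left(3 - i \sqrt{10}\right)^{2}$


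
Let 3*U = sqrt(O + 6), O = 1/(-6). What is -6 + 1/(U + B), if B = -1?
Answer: -168/19 - 3*sqrt(210)/19 ≈ -11.130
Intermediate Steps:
O = -1/6 (O = 1*(-1/6) = -1/6 ≈ -0.16667)
U = sqrt(210)/18 (U = sqrt(-1/6 + 6)/3 = sqrt(35/6)/3 = (sqrt(210)/6)/3 = sqrt(210)/18 ≈ 0.80508)
-6 + 1/(U + B) = -6 + 1/(sqrt(210)/18 - 1) = -6 + 1/(-1 + sqrt(210)/18)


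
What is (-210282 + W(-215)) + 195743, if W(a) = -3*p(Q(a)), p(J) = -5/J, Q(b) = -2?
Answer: -29093/2 ≈ -14547.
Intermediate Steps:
W(a) = -15/2 (W(a) = -(-15)/(-2) = -(-15)*(-1)/2 = -3*5/2 = -15/2)
(-210282 + W(-215)) + 195743 = (-210282 - 15/2) + 195743 = -420579/2 + 195743 = -29093/2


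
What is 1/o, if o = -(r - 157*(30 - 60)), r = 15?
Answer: -1/4725 ≈ -0.00021164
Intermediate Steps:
o = -4725 (o = -(15 - 157*(30 - 60)) = -(15 - 157*(-30)) = -(15 + 4710) = -1*4725 = -4725)
1/o = 1/(-4725) = -1/4725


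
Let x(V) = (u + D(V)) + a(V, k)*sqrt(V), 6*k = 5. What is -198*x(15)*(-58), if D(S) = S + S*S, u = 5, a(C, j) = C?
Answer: 2813580 + 172260*sqrt(15) ≈ 3.4807e+6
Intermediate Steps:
k = 5/6 (k = (1/6)*5 = 5/6 ≈ 0.83333)
D(S) = S + S**2
x(V) = 5 + V**(3/2) + V*(1 + V) (x(V) = (5 + V*(1 + V)) + V*sqrt(V) = (5 + V*(1 + V)) + V**(3/2) = 5 + V**(3/2) + V*(1 + V))
-198*x(15)*(-58) = -198*(5 + 15**(3/2) + 15*(1 + 15))*(-58) = -198*(5 + 15*sqrt(15) + 15*16)*(-58) = -198*(5 + 15*sqrt(15) + 240)*(-58) = -198*(245 + 15*sqrt(15))*(-58) = (-48510 - 2970*sqrt(15))*(-58) = 2813580 + 172260*sqrt(15)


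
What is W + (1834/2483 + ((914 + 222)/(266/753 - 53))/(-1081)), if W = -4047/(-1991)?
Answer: 591338133971609/211855715985199 ≈ 2.7912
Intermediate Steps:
W = 4047/1991 (W = -4047*(-1/1991) = 4047/1991 ≈ 2.0326)
W + (1834/2483 + ((914 + 222)/(266/753 - 53))/(-1081)) = 4047/1991 + (1834/2483 + ((914 + 222)/(266/753 - 53))/(-1081)) = 4047/1991 + (1834*(1/2483) + (1136/(266*(1/753) - 53))*(-1/1081)) = 4047/1991 + (1834/2483 + (1136/(266/753 - 53))*(-1/1081)) = 4047/1991 + (1834/2483 + (1136/(-39643/753))*(-1/1081)) = 4047/1991 + (1834/2483 + (1136*(-753/39643))*(-1/1081)) = 4047/1991 + (1834/2483 - 855408/39643*(-1/1081)) = 4047/1991 + (1834/2483 + 855408/42854083) = 4047/1991 + 80718366286/106406688089 = 591338133971609/211855715985199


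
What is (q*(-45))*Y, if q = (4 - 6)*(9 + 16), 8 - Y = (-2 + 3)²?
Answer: 15750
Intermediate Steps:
Y = 7 (Y = 8 - (-2 + 3)² = 8 - 1*1² = 8 - 1*1 = 8 - 1 = 7)
q = -50 (q = -2*25 = -50)
(q*(-45))*Y = -50*(-45)*7 = 2250*7 = 15750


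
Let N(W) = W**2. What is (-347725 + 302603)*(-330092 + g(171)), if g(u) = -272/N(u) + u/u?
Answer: 435526171461766/29241 ≈ 1.4894e+10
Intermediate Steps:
g(u) = 1 - 272/u**2 (g(u) = -272/u**2 + u/u = -272/u**2 + 1 = 1 - 272/u**2)
(-347725 + 302603)*(-330092 + g(171)) = (-347725 + 302603)*(-330092 + (1 - 272/171**2)) = -45122*(-330092 + (1 - 272*1/29241)) = -45122*(-330092 + (1 - 272/29241)) = -45122*(-330092 + 28969/29241) = -45122*(-9652191203/29241) = 435526171461766/29241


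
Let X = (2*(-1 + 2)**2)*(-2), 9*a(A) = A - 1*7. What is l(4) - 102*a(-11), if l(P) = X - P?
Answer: 196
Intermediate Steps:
a(A) = -7/9 + A/9 (a(A) = (A - 1*7)/9 = (A - 7)/9 = (-7 + A)/9 = -7/9 + A/9)
X = -4 (X = (2*1**2)*(-2) = (2*1)*(-2) = 2*(-2) = -4)
l(P) = -4 - P
l(4) - 102*a(-11) = (-4 - 1*4) - 102*(-7/9 + (1/9)*(-11)) = (-4 - 4) - 102*(-7/9 - 11/9) = -8 - 102*(-2) = -8 + 204 = 196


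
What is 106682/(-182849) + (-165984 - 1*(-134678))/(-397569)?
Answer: -36689185264/72695094081 ≈ -0.50470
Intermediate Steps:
106682/(-182849) + (-165984 - 1*(-134678))/(-397569) = 106682*(-1/182849) + (-165984 + 134678)*(-1/397569) = -106682/182849 - 31306*(-1/397569) = -106682/182849 + 31306/397569 = -36689185264/72695094081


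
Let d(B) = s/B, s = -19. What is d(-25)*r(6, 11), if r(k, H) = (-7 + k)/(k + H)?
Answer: -19/425 ≈ -0.044706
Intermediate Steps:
r(k, H) = (-7 + k)/(H + k)
d(B) = -19/B
d(-25)*r(6, 11) = (-19/(-25))*((-7 + 6)/(11 + 6)) = (-19*(-1/25))*(-1/17) = 19*((1/17)*(-1))/25 = (19/25)*(-1/17) = -19/425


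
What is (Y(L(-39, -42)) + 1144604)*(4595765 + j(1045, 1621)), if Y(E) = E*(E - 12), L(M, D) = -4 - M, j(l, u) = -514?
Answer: 5263441852659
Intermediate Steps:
Y(E) = E*(-12 + E)
(Y(L(-39, -42)) + 1144604)*(4595765 + j(1045, 1621)) = ((-4 - 1*(-39))*(-12 + (-4 - 1*(-39))) + 1144604)*(4595765 - 514) = ((-4 + 39)*(-12 + (-4 + 39)) + 1144604)*4595251 = (35*(-12 + 35) + 1144604)*4595251 = (35*23 + 1144604)*4595251 = (805 + 1144604)*4595251 = 1145409*4595251 = 5263441852659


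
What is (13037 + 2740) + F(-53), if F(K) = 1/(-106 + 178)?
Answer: 1135945/72 ≈ 15777.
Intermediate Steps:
F(K) = 1/72
(13037 + 2740) + F(-53) = (13037 + 2740) + 1/72 = 15777 + 1/72 = 1135945/72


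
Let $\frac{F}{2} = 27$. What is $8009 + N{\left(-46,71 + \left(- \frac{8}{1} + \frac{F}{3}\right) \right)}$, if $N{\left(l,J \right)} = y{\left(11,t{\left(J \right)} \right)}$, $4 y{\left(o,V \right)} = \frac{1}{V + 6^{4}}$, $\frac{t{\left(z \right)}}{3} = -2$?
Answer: $\frac{41326441}{5160} \approx 8009.0$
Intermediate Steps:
$t{\left(z \right)} = -6$ ($t{\left(z \right)} = 3 \left(-2\right) = -6$)
$y{\left(o,V \right)} = \frac{1}{4 \left(1296 + V\right)}$ ($y{\left(o,V \right)} = \frac{1}{4 \left(V + 6^{4}\right)} = \frac{1}{4 \left(V + 1296\right)} = \frac{1}{4 \left(1296 + V\right)}$)
$F = 54$ ($F = 2 \cdot 27 = 54$)
$N{\left(l,J \right)} = \frac{1}{5160}$ ($N{\left(l,J \right)} = \frac{1}{4 \left(1296 - 6\right)} = \frac{1}{4 \cdot 1290} = \frac{1}{4} \cdot \frac{1}{1290} = \frac{1}{5160}$)
$8009 + N{\left(-46,71 + \left(- \frac{8}{1} + \frac{F}{3}\right) \right)} = 8009 + \frac{1}{5160} = \frac{41326441}{5160}$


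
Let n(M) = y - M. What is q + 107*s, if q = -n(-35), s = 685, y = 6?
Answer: 73254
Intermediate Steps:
n(M) = 6 - M
q = -41 (q = -(6 - 1*(-35)) = -(6 + 35) = -1*41 = -41)
q + 107*s = -41 + 107*685 = -41 + 73295 = 73254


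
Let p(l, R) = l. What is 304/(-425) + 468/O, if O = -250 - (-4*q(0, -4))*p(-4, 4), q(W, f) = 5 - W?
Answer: -9974/4675 ≈ -2.1335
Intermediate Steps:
O = -330 (O = -250 - (-4*(5 - 1*0))*(-4) = -250 - (-4*(5 + 0))*(-4) = -250 - (-4*5)*(-4) = -250 - (-20)*(-4) = -250 - 1*80 = -250 - 80 = -330)
304/(-425) + 468/O = 304/(-425) + 468/(-330) = 304*(-1/425) + 468*(-1/330) = -304/425 - 78/55 = -9974/4675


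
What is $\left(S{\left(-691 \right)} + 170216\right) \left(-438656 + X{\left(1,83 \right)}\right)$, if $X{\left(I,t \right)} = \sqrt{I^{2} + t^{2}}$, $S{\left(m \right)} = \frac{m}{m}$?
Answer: $-74666708352 + 170217 \sqrt{6890} \approx -7.4653 \cdot 10^{10}$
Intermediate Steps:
$S{\left(m \right)} = 1$
$\left(S{\left(-691 \right)} + 170216\right) \left(-438656 + X{\left(1,83 \right)}\right) = \left(1 + 170216\right) \left(-438656 + \sqrt{1^{2} + 83^{2}}\right) = 170217 \left(-438656 + \sqrt{1 + 6889}\right) = 170217 \left(-438656 + \sqrt{6890}\right) = -74666708352 + 170217 \sqrt{6890}$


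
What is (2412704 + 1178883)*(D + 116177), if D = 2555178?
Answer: 9594403890385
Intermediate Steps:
(2412704 + 1178883)*(D + 116177) = (2412704 + 1178883)*(2555178 + 116177) = 3591587*2671355 = 9594403890385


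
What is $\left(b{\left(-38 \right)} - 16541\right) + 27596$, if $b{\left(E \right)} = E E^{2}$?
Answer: $-43817$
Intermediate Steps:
$b{\left(E \right)} = E^{3}$
$\left(b{\left(-38 \right)} - 16541\right) + 27596 = \left(\left(-38\right)^{3} - 16541\right) + 27596 = \left(-54872 - 16541\right) + 27596 = -71413 + 27596 = -43817$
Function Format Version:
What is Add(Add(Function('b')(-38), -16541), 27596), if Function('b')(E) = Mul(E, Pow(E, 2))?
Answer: -43817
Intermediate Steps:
Function('b')(E) = Pow(E, 3)
Add(Add(Function('b')(-38), -16541), 27596) = Add(Add(Pow(-38, 3), -16541), 27596) = Add(Add(-54872, -16541), 27596) = Add(-71413, 27596) = -43817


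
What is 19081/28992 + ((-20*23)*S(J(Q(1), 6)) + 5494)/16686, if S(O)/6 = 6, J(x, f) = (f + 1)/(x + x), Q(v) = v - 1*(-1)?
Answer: -406651/80626752 ≈ -0.0050436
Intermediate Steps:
Q(v) = 1 + v (Q(v) = v + 1 = 1 + v)
J(x, f) = (1 + f)/(2*x) (J(x, f) = (1 + f)/((2*x)) = (1 + f)*(1/(2*x)) = (1 + f)/(2*x))
S(O) = 36 (S(O) = 6*6 = 36)
19081/28992 + ((-20*23)*S(J(Q(1), 6)) + 5494)/16686 = 19081/28992 + (-20*23*36 + 5494)/16686 = 19081*(1/28992) + (-460*36 + 5494)*(1/16686) = 19081/28992 + (-16560 + 5494)*(1/16686) = 19081/28992 - 11066*1/16686 = 19081/28992 - 5533/8343 = -406651/80626752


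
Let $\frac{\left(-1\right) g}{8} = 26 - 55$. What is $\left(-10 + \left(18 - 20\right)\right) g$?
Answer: $-2784$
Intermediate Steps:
$g = 232$ ($g = - 8 \left(26 - 55\right) = \left(-8\right) \left(-29\right) = 232$)
$\left(-10 + \left(18 - 20\right)\right) g = \left(-10 + \left(18 - 20\right)\right) 232 = \left(-10 - 2\right) 232 = \left(-12\right) 232 = -2784$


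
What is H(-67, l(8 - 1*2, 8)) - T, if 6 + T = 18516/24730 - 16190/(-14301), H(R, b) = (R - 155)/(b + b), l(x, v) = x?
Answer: -5085972641/353663730 ≈ -14.381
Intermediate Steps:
H(R, b) = (-155 + R)/(2*b) (H(R, b) = (-155 + R)/((2*b)) = (-155 + R)*(1/(2*b)) = (-155 + R)/(2*b))
T = -728403182/176831865 (T = -6 + (18516/24730 - 16190/(-14301)) = -6 + (18516*(1/24730) - 16190*(-1/14301)) = -6 + (9258/12365 + 16190/14301) = -6 + 332588008/176831865 = -728403182/176831865 ≈ -4.1192)
H(-67, l(8 - 1*2, 8)) - T = (-155 - 67)/(2*(8 - 1*2)) - 1*(-728403182/176831865) = (1/2)*(-222)/(8 - 2) + 728403182/176831865 = (1/2)*(-222)/6 + 728403182/176831865 = (1/2)*(1/6)*(-222) + 728403182/176831865 = -37/2 + 728403182/176831865 = -5085972641/353663730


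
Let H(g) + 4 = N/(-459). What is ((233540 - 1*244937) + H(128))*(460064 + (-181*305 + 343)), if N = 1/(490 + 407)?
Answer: -1902040038112648/411723 ≈ -4.6197e+9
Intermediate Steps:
N = 1/897 ≈ 0.0011148
H(g) = -1646893/411723 (H(g) = -4 + (1/897)/(-459) = -4 + (1/897)*(-1/459) = -4 - 1/411723 = -1646893/411723)
((233540 - 1*244937) + H(128))*(460064 + (-181*305 + 343)) = ((233540 - 1*244937) - 1646893/411723)*(460064 + (-181*305 + 343)) = ((233540 - 244937) - 1646893/411723)*(460064 + (-55205 + 343)) = (-11397 - 1646893/411723)*(460064 - 54862) = -4694053924/411723*405202 = -1902040038112648/411723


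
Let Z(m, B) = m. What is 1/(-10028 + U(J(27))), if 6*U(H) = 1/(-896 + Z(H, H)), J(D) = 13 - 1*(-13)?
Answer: -5220/52346161 ≈ -9.9721e-5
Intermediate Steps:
J(D) = 26 (J(D) = 13 + 13 = 26)
U(H) = 1/(6*(-896 + H))
1/(-10028 + U(J(27))) = 1/(-10028 + 1/(6*(-896 + 26))) = 1/(-10028 + (1/6)/(-870)) = 1/(-10028 + (1/6)*(-1/870)) = 1/(-10028 - 1/5220) = 1/(-52346161/5220) = -5220/52346161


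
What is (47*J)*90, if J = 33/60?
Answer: 4653/2 ≈ 2326.5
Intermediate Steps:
J = 11/20 (J = 33*(1/60) = 11/20 ≈ 0.55000)
(47*J)*90 = (47*(11/20))*90 = (517/20)*90 = 4653/2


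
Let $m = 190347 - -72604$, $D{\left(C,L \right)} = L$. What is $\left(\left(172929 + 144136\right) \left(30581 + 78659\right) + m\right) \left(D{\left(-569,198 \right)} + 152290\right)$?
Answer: $5281642004204888$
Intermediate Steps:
$m = 262951$ ($m = 190347 + 72604 = 262951$)
$\left(\left(172929 + 144136\right) \left(30581 + 78659\right) + m\right) \left(D{\left(-569,198 \right)} + 152290\right) = \left(\left(172929 + 144136\right) \left(30581 + 78659\right) + 262951\right) \left(198 + 152290\right) = \left(317065 \cdot 109240 + 262951\right) 152488 = \left(34636180600 + 262951\right) 152488 = 34636443551 \cdot 152488 = 5281642004204888$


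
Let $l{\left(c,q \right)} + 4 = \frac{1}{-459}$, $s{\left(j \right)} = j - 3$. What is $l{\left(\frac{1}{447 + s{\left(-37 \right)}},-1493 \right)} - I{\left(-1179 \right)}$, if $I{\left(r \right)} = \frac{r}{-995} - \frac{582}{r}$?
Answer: $- \frac{339869446}{59828355} \approx -5.6807$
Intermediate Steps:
$s{\left(j \right)} = -3 + j$
$l{\left(c,q \right)} = - \frac{1837}{459}$ ($l{\left(c,q \right)} = -4 + \frac{1}{-459} = -4 - \frac{1}{459} = - \frac{1837}{459}$)
$I{\left(r \right)} = - \frac{582}{r} - \frac{r}{995}$ ($I{\left(r \right)} = r \left(- \frac{1}{995}\right) - \frac{582}{r} = - \frac{r}{995} - \frac{582}{r} = - \frac{582}{r} - \frac{r}{995}$)
$l{\left(\frac{1}{447 + s{\left(-37 \right)}},-1493 \right)} - I{\left(-1179 \right)} = - \frac{1837}{459} - \left(- \frac{582}{-1179} - - \frac{1179}{995}\right) = - \frac{1837}{459} - \left(\left(-582\right) \left(- \frac{1}{1179}\right) + \frac{1179}{995}\right) = - \frac{1837}{459} - \left(\frac{194}{393} + \frac{1179}{995}\right) = - \frac{1837}{459} - \frac{656377}{391035} = - \frac{339869446}{59828355}$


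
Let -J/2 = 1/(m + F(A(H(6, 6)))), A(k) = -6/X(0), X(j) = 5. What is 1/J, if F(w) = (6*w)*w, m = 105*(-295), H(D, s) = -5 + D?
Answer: 774159/50 ≈ 15483.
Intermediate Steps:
m = -30975
A(k) = -6/5
F(w) = 6*w²
J = 50/774159 (J = -2/(-30975 + 6*(-6/5)²) = -2/(-30975 + 6*(36/25)) = -2/(-30975 + 216/25) = -2/(-774159/25) = -2*(-25/774159) = 50/774159 ≈ 6.4586e-5)
1/J = 1/(50/774159) = 774159/50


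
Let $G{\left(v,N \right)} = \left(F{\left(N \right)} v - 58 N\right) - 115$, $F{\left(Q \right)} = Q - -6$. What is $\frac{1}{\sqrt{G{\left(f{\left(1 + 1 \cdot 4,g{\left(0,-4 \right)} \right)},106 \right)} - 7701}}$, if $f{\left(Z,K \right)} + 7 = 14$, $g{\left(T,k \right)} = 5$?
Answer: $- \frac{i \sqrt{3295}}{6590} \approx - 0.0087105 i$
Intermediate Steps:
$F{\left(Q \right)} = 6 + Q$ ($F{\left(Q \right)} = Q + 6 = 6 + Q$)
$f{\left(Z,K \right)} = 7$ ($f{\left(Z,K \right)} = -7 + 14 = 7$)
$G{\left(v,N \right)} = -115 - 58 N + v \left(6 + N\right)$ ($G{\left(v,N \right)} = \left(\left(6 + N\right) v - 58 N\right) - 115 = \left(v \left(6 + N\right) - 58 N\right) - 115 = \left(- 58 N + v \left(6 + N\right)\right) - 115 = -115 - 58 N + v \left(6 + N\right)$)
$\frac{1}{\sqrt{G{\left(f{\left(1 + 1 \cdot 4,g{\left(0,-4 \right)} \right)},106 \right)} - 7701}} = \frac{1}{\sqrt{\left(-115 - 6148 + 7 \left(6 + 106\right)\right) - 7701}} = \frac{1}{\sqrt{\left(-115 - 6148 + 7 \cdot 112\right) - 7701}} = \frac{1}{\sqrt{\left(-115 - 6148 + 784\right) - 7701}} = \frac{1}{\sqrt{-5479 - 7701}} = \frac{1}{\sqrt{-13180}} = \frac{1}{2 i \sqrt{3295}} = - \frac{i \sqrt{3295}}{6590}$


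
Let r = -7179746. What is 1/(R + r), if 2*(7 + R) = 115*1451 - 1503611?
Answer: -1/7848126 ≈ -1.2742e-7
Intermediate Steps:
R = -668380 (R = -7 + (115*1451 - 1503611)/2 = -7 + (166865 - 1503611)/2 = -7 + (½)*(-1336746) = -7 - 668373 = -668380)
1/(R + r) = 1/(-668380 - 7179746) = 1/(-7848126) = -1/7848126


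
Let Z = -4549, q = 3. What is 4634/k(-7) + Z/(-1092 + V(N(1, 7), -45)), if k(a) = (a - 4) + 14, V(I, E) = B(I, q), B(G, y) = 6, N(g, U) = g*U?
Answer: 1682057/1086 ≈ 1548.9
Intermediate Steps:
N(g, U) = U*g
V(I, E) = 6
k(a) = 10 + a (k(a) = (-4 + a) + 14 = 10 + a)
4634/k(-7) + Z/(-1092 + V(N(1, 7), -45)) = 4634/(10 - 7) - 4549/(-1092 + 6) = 4634/3 - 4549/(-1086) = 4634*(⅓) - 4549*(-1/1086) = 4634/3 + 4549/1086 = 1682057/1086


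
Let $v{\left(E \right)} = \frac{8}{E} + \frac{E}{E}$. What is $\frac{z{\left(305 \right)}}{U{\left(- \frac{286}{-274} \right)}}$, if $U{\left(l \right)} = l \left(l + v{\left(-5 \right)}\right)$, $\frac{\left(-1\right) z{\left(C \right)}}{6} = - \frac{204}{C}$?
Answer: $\frac{2871657}{331474} \approx 8.6633$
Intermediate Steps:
$z{\left(C \right)} = \frac{1224}{C}$ ($z{\left(C \right)} = - 6 \left(- \frac{204}{C}\right) = \frac{1224}{C}$)
$v{\left(E \right)} = 1 + \frac{8}{E}$ ($v{\left(E \right)} = \frac{8}{E} + 1 = 1 + \frac{8}{E}$)
$U{\left(l \right)} = l \left(- \frac{3}{5} + l\right)$ ($U{\left(l \right)} = l \left(l + \frac{8 - 5}{-5}\right) = l \left(l - \frac{3}{5}\right) = l \left(- \frac{3}{5} + l\right)$)
$\frac{z{\left(305 \right)}}{U{\left(- \frac{286}{-274} \right)}} = \frac{1224 \cdot \frac{1}{305}}{\frac{1}{5} \left(- \frac{286}{-274}\right) \left(-3 + 5 \left(- \frac{286}{-274}\right)\right)} = \frac{1224 \cdot \frac{1}{305}}{\frac{1}{5} \left(\left(-286\right) \left(- \frac{1}{274}\right)\right) \left(-3 + 5 \left(\left(-286\right) \left(- \frac{1}{274}\right)\right)\right)} = \frac{1224}{305 \cdot \frac{1}{5} \cdot \frac{143}{137} \left(-3 + 5 \cdot \frac{143}{137}\right)} = \frac{1224}{305 \cdot \frac{1}{5} \cdot \frac{143}{137} \left(-3 + \frac{715}{137}\right)} = \frac{1224}{305 \cdot \frac{1}{5} \cdot \frac{143}{137} \cdot \frac{304}{137}} = \frac{1224}{305 \cdot \frac{43472}{93845}} = \frac{1224}{305} \cdot \frac{93845}{43472} = \frac{2871657}{331474}$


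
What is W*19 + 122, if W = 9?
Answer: 293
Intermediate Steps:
W*19 + 122 = 9*19 + 122 = 171 + 122 = 293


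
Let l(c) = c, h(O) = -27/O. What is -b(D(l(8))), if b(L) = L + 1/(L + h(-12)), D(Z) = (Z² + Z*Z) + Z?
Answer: -75212/553 ≈ -136.01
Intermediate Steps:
D(Z) = Z + 2*Z² (D(Z) = (Z² + Z²) + Z = 2*Z² + Z = Z + 2*Z²)
b(L) = L + 1/(9/4 + L) (b(L) = L + 1/(L - 27/(-12)) = L + 1/(L - 27*(-1/12)) = L + 1/(L + 9/4) = L + 1/(9/4 + L))
-b(D(l(8))) = -(4 + 4*(8*(1 + 2*8))² + 9*(8*(1 + 2*8)))/(9 + 4*(8*(1 + 2*8))) = -(4 + 4*(8*(1 + 16))² + 9*(8*(1 + 16)))/(9 + 4*(8*(1 + 16))) = -(4 + 4*(8*17)² + 9*(8*17))/(9 + 4*(8*17)) = -(4 + 4*136² + 9*136)/(9 + 4*136) = -(4 + 4*18496 + 1224)/(9 + 544) = -(4 + 73984 + 1224)/553 = -75212/553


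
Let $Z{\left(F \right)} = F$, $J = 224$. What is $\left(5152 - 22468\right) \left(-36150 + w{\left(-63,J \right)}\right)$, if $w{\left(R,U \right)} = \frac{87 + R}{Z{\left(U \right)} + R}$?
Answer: $\frac{100781301816}{161} \approx 6.2597 \cdot 10^{8}$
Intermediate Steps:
$w{\left(R,U \right)} = \frac{87 + R}{R + U}$ ($w{\left(R,U \right)} = \frac{87 + R}{U + R} = \frac{87 + R}{R + U}$)
$\left(5152 - 22468\right) \left(-36150 + w{\left(-63,J \right)}\right) = \left(5152 - 22468\right) \left(-36150 + \frac{87 - 63}{-63 + 224}\right) = - 17316 \left(-36150 + \frac{1}{161} \cdot 24\right) = - 17316 \left(-36150 + \frac{24}{161}\right) = \left(-17316\right) \left(- \frac{5820126}{161}\right) = \frac{100781301816}{161}$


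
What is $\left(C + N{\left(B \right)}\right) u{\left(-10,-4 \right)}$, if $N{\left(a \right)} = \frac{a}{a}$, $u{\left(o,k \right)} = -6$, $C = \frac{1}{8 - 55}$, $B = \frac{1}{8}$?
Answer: $- \frac{276}{47} \approx -5.8723$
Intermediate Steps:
$B = \frac{1}{8} \approx 0.125$
$C = - \frac{1}{47}$ ($C = \frac{1}{-47} = - \frac{1}{47} \approx -0.021277$)
$N{\left(a \right)} = 1$
$\left(C + N{\left(B \right)}\right) u{\left(-10,-4 \right)} = \left(- \frac{1}{47} + 1\right) \left(-6\right) = \frac{46}{47} \left(-6\right) = - \frac{276}{47}$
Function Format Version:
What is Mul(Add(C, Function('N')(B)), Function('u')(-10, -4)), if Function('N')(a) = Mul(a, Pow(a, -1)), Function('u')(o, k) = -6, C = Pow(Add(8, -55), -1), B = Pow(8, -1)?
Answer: Rational(-276, 47) ≈ -5.8723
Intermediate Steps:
B = Rational(1, 8) ≈ 0.12500
C = Rational(-1, 47) (C = Pow(-47, -1) = Rational(-1, 47) ≈ -0.021277)
Function('N')(a) = 1
Mul(Add(C, Function('N')(B)), Function('u')(-10, -4)) = Mul(Add(Rational(-1, 47), 1), -6) = Mul(Rational(46, 47), -6) = Rational(-276, 47)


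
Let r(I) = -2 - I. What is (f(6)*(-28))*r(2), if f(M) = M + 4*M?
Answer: 3360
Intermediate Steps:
f(M) = 5*M
(f(6)*(-28))*r(2) = ((5*6)*(-28))*(-2 - 1*2) = (30*(-28))*(-2 - 2) = -840*(-4) = 3360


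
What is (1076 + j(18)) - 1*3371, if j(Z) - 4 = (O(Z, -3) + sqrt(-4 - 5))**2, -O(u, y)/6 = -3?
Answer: -1976 + 108*I ≈ -1976.0 + 108.0*I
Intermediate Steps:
O(u, y) = 18 (O(u, y) = -6*(-3) = 18)
j(Z) = 4 + (18 + 3*I)**2 (j(Z) = 4 + (18 + sqrt(-4 - 5))**2 = 4 + (18 + sqrt(-9))**2 = 4 + (18 + 3*I)**2)
(1076 + j(18)) - 1*3371 = (1076 + (319 + 108*I)) - 1*3371 = (1395 + 108*I) - 3371 = -1976 + 108*I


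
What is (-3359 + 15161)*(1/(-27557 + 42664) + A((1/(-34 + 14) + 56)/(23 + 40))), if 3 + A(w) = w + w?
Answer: -1090923209/75535 ≈ -14443.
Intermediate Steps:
A(w) = -3 + 2*w (A(w) = -3 + (w + w) = -3 + 2*w)
(-3359 + 15161)*(1/(-27557 + 42664) + A((1/(-34 + 14) + 56)/(23 + 40))) = (-3359 + 15161)*(1/(-27557 + 42664) + (-3 + 2*((1/(-34 + 14) + 56)/(23 + 40)))) = 11802*(1/15107 + (-3 + 2*((1/(-20) + 56)/63))) = 11802*(1/15107 + (-3 + 2*((-1/20 + 56)*(1/63)))) = 11802*(1/15107 + (-3 + 2*((1119/20)*(1/63)))) = 11802*(1/15107 + (-3 + 2*(373/420))) = 11802*(1/15107 + (-3 + 373/210)) = 11802*(1/15107 - 257/210) = 11802*(-3882289/3172470) = -1090923209/75535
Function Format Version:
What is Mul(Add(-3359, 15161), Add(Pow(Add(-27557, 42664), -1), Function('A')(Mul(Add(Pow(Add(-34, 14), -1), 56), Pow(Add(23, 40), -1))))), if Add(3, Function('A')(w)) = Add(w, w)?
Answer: Rational(-1090923209, 75535) ≈ -14443.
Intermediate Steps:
Function('A')(w) = Add(-3, Mul(2, w)) (Function('A')(w) = Add(-3, Add(w, w)) = Add(-3, Mul(2, w)))
Mul(Add(-3359, 15161), Add(Pow(Add(-27557, 42664), -1), Function('A')(Mul(Add(Pow(Add(-34, 14), -1), 56), Pow(Add(23, 40), -1))))) = Mul(Add(-3359, 15161), Add(Pow(Add(-27557, 42664), -1), Add(-3, Mul(2, Mul(Add(Pow(Add(-34, 14), -1), 56), Pow(Add(23, 40), -1)))))) = Mul(11802, Add(Pow(15107, -1), Add(-3, Mul(2, Mul(Add(Pow(-20, -1), 56), Pow(63, -1)))))) = Mul(11802, Add(Rational(1, 15107), Add(-3, Mul(2, Mul(Add(Rational(-1, 20), 56), Rational(1, 63)))))) = Mul(11802, Add(Rational(1, 15107), Add(-3, Mul(2, Mul(Rational(1119, 20), Rational(1, 63)))))) = Mul(11802, Add(Rational(1, 15107), Add(-3, Mul(2, Rational(373, 420))))) = Mul(11802, Add(Rational(1, 15107), Add(-3, Rational(373, 210)))) = Mul(11802, Add(Rational(1, 15107), Rational(-257, 210))) = Mul(11802, Rational(-3882289, 3172470)) = Rational(-1090923209, 75535)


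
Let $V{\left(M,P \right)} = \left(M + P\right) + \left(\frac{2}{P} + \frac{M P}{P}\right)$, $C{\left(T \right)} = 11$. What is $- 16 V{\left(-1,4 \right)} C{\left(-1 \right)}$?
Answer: $-440$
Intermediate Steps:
$V{\left(M,P \right)} = P + 2 M + \frac{2}{P}$ ($V{\left(M,P \right)} = \left(M + P\right) + \left(\frac{2}{P} + M\right) = \left(M + P\right) + \left(M + \frac{2}{P}\right) = P + 2 M + \frac{2}{P}$)
$- 16 V{\left(-1,4 \right)} C{\left(-1 \right)} = - 16 \left(4 + 2 \left(-1\right) + \frac{2}{4}\right) 11 = - 16 \left(4 - 2 + 2 \cdot \frac{1}{4}\right) 11 = - 16 \left(4 - 2 + \frac{1}{2}\right) 11 = \left(-16\right) \frac{5}{2} \cdot 11 = \left(-40\right) 11 = -440$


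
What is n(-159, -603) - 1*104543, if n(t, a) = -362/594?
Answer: -31049452/297 ≈ -1.0454e+5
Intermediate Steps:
n(t, a) = -181/297 (n(t, a) = -362*1/594 = -181/297)
n(-159, -603) - 1*104543 = -181/297 - 1*104543 = -181/297 - 104543 = -31049452/297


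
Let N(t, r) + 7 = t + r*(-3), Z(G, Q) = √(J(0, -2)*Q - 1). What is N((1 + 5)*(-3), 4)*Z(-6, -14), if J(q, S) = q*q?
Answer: -37*I ≈ -37.0*I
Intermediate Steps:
J(q, S) = q²
Z(G, Q) = I (Z(G, Q) = √(0²*Q - 1) = √(0*Q - 1) = √(0 - 1) = √(-1) = I)
N(t, r) = -7 + t - 3*r (N(t, r) = -7 + (t + r*(-3)) = -7 + (t - 3*r) = -7 + t - 3*r)
N((1 + 5)*(-3), 4)*Z(-6, -14) = (-7 + (1 + 5)*(-3) - 3*4)*I = (-7 + 6*(-3) - 12)*I = (-7 - 18 - 12)*I = -37*I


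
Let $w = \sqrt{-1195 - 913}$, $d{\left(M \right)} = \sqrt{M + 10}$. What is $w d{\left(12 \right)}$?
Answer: $2 i \sqrt{11594} \approx 215.35 i$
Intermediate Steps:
$d{\left(M \right)} = \sqrt{10 + M}$
$w = 2 i \sqrt{527}$ ($w = \sqrt{-2108} = 2 i \sqrt{527} \approx 45.913 i$)
$w d{\left(12 \right)} = 2 i \sqrt{527} \sqrt{10 + 12} = 2 i \sqrt{527} \sqrt{22} = 2 i \sqrt{11594}$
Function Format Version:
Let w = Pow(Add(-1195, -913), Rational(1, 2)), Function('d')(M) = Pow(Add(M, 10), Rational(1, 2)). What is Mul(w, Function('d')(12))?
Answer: Mul(2, I, Pow(11594, Rational(1, 2))) ≈ Mul(215.35, I)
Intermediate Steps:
Function('d')(M) = Pow(Add(10, M), Rational(1, 2))
w = Mul(2, I, Pow(527, Rational(1, 2))) (w = Pow(-2108, Rational(1, 2)) = Mul(2, I, Pow(527, Rational(1, 2))) ≈ Mul(45.913, I))
Mul(w, Function('d')(12)) = Mul(Mul(2, I, Pow(527, Rational(1, 2))), Pow(Add(10, 12), Rational(1, 2))) = Mul(Mul(2, I, Pow(527, Rational(1, 2))), Pow(22, Rational(1, 2))) = Mul(2, I, Pow(11594, Rational(1, 2)))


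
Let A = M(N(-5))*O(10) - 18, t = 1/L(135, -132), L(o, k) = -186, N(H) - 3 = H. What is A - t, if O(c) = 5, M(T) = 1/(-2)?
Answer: -1906/93 ≈ -20.495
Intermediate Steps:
N(H) = 3 + H
M(T) = -1/2
t = -1/186 (t = 1/(-186) = -1/186 ≈ -0.0053763)
A = -41/2 (A = -1/2*5 - 18 = -5/2 - 18 = -41/2 ≈ -20.500)
A - t = -41/2 - 1*(-1/186) = -41/2 + 1/186 = -1906/93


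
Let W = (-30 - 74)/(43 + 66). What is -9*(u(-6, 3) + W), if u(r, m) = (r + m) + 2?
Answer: 1917/109 ≈ 17.587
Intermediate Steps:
u(r, m) = 2 + m + r (u(r, m) = (m + r) + 2 = 2 + m + r)
W = -104/109 ≈ -0.95413
-9*(u(-6, 3) + W) = -9*((2 + 3 - 6) - 104/109) = -9*(-1 - 104/109) = -9*(-213/109) = 1917/109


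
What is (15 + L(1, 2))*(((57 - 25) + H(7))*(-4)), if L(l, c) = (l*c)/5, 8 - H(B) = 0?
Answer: -2464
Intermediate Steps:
H(B) = 8 (H(B) = 8 - 1*0 = 8 + 0 = 8)
L(l, c) = c*l/5 (L(l, c) = (c*l)*(⅕) = c*l/5)
(15 + L(1, 2))*(((57 - 25) + H(7))*(-4)) = (15 + (⅕)*2*1)*(((57 - 25) + 8)*(-4)) = (15 + ⅖)*((32 + 8)*(-4)) = 77*(40*(-4))/5 = (77/5)*(-160) = -2464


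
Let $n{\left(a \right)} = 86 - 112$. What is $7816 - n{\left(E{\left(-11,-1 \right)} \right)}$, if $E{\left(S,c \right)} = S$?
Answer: $7842$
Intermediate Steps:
$n{\left(a \right)} = -26$
$7816 - n{\left(E{\left(-11,-1 \right)} \right)} = 7816 - -26 = 7816 + 26 = 7842$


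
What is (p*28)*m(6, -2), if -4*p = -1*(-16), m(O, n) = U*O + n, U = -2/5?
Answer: 2464/5 ≈ 492.80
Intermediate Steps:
U = -⅖ (U = -2*⅕ = -⅖ ≈ -0.40000)
m(O, n) = n - 2*O/5 (m(O, n) = -2*O/5 + n = n - 2*O/5)
p = -4 (p = -(-1)*(-16)/4 = -¼*16 = -4)
(p*28)*m(6, -2) = (-4*28)*(-2 - ⅖*6) = -112*(-2 - 12/5) = -112*(-22/5) = 2464/5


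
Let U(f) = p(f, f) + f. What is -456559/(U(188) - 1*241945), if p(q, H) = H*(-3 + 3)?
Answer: 456559/241757 ≈ 1.8885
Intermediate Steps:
p(q, H) = 0 (p(q, H) = H*0 = 0)
U(f) = f (U(f) = 0 + f = f)
-456559/(U(188) - 1*241945) = -456559/(188 - 1*241945) = -456559/(188 - 241945) = -456559/(-241757) = -456559*(-1/241757) = 456559/241757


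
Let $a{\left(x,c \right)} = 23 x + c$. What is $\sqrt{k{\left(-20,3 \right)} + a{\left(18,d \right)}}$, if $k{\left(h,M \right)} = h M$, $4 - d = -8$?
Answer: $\sqrt{366} \approx 19.131$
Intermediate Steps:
$d = 12$ ($d = 4 - -8 = 4 + 8 = 12$)
$a{\left(x,c \right)} = c + 23 x$
$k{\left(h,M \right)} = M h$
$\sqrt{k{\left(-20,3 \right)} + a{\left(18,d \right)}} = \sqrt{3 \left(-20\right) + \left(12 + 23 \cdot 18\right)} = \sqrt{-60 + \left(12 + 414\right)} = \sqrt{-60 + 426} = \sqrt{366}$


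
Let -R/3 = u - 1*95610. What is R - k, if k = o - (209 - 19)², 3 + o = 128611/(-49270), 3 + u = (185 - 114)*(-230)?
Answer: 18325218251/49270 ≈ 3.7193e+5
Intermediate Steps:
u = -16333 (u = -3 + (185 - 114)*(-230) = -3 + 71*(-230) = -3 - 16330 = -16333)
R = 335829 (R = -3*(-16333 - 1*95610) = -3*(-16333 - 95610) = -3*(-111943) = 335829)
o = -276421/49270 (o = -3 + 128611/(-49270) = -3 + 128611*(-1/49270) = -3 - 128611/49270 = -276421/49270 ≈ -5.6103)
k = -1778923421/49270 (k = -276421/49270 - (209 - 19)² = -276421/49270 - 1*190² = -276421/49270 - 1*36100 = -276421/49270 - 36100 = -1778923421/49270 ≈ -36106.)
R - k = 335829 - 1*(-1778923421/49270) = 335829 + 1778923421/49270 = 18325218251/49270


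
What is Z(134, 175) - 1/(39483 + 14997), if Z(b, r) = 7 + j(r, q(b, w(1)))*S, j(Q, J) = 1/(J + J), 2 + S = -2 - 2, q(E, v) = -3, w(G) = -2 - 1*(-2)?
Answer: 435839/54480 ≈ 8.0000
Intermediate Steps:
w(G) = 0 (w(G) = -2 + 2 = 0)
S = -6 (S = -2 + (-2 - 2) = -2 - 4 = -6)
j(Q, J) = 1/(2*J)
Z(b, r) = 8 (Z(b, r) = 7 + ((1/2)/(-3))*(-6) = 7 + ((1/2)*(-1/3))*(-6) = 7 - 1/6*(-6) = 7 + 1 = 8)
Z(134, 175) - 1/(39483 + 14997) = 8 - 1/(39483 + 14997) = 8 - 1/54480 = 435839/54480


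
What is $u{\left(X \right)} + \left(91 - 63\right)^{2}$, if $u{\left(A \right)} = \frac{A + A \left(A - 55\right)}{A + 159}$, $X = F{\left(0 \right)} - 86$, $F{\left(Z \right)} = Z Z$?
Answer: $\frac{69272}{73} \approx 948.93$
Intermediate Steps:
$F{\left(Z \right)} = Z^{2}$
$X = -86$ ($X = 0^{2} - 86 = 0 - 86 = -86$)
$u{\left(A \right)} = \frac{A + A \left(-55 + A\right)}{159 + A}$
$u{\left(X \right)} + \left(91 - 63\right)^{2} = - \frac{86 \left(-54 - 86\right)}{159 - 86} + \left(91 - 63\right)^{2} = \left(-86\right) \frac{1}{73} \left(-140\right) + 28^{2} = \left(-86\right) \frac{1}{73} \left(-140\right) + 784 = \frac{12040}{73} + 784 = \frac{69272}{73}$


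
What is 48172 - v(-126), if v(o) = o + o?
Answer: 48424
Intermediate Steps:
v(o) = 2*o
48172 - v(-126) = 48172 - 2*(-126) = 48172 - 1*(-252) = 48172 + 252 = 48424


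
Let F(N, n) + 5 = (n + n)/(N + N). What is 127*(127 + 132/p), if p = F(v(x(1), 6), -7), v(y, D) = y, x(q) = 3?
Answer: 13843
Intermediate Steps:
F(N, n) = -5 + n/N (F(N, n) = -5 + (n + n)/(N + N) = -5 + (2*n)/((2*N)) = -5 + (2*n)*(1/(2*N)) = -5 + n/N)
p = -22/3 (p = -5 - 7/3 = -22/3 ≈ -7.3333)
127*(127 + 132/p) = 127*(127 + 132/(-22/3)) = 127*(127 + 132*(-3/22)) = 127*(127 - 18) = 127*109 = 13843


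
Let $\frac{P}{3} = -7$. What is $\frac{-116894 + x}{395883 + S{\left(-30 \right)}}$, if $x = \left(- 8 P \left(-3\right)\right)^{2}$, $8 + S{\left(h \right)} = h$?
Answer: $\frac{8066}{23285} \approx 0.3464$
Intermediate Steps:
$P = -21$ ($P = 3 \left(-7\right) = -21$)
$S{\left(h \right)} = -8 + h$
$x = 254016$ ($x = \left(\left(-8\right) \left(-21\right) \left(-3\right)\right)^{2} = \left(168 \left(-3\right)\right)^{2} = \left(-504\right)^{2} = 254016$)
$\frac{-116894 + x}{395883 + S{\left(-30 \right)}} = \frac{-116894 + 254016}{395883 - 38} = \frac{137122}{395883 - 38} = \frac{137122}{395845} = 137122 \cdot \frac{1}{395845} = \frac{8066}{23285}$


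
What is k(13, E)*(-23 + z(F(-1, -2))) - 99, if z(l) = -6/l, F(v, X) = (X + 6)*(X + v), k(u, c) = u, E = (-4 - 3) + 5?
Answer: -783/2 ≈ -391.50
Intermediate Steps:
E = -2 (E = -7 + 5 = -2)
F(v, X) = (6 + X)*(X + v)
k(13, E)*(-23 + z(F(-1, -2))) - 99 = 13*(-23 - 6/((-2)² + 6*(-2) + 6*(-1) - 2*(-1))) - 99 = 13*(-23 - 6/(4 - 12 - 6 + 2)) - 99 = 13*(-23 - 6/(-12)) - 99 = 13*(-23 - 6*(-1/12)) - 99 = 13*(-23 + ½) - 99 = 13*(-45/2) - 99 = -585/2 - 99 = -783/2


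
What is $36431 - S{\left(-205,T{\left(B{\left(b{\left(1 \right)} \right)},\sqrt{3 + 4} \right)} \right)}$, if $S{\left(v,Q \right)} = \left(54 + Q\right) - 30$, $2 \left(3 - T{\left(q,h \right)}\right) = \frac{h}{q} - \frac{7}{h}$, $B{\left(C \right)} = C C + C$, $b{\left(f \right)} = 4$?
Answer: $36404 - \frac{19 \sqrt{7}}{40} \approx 36403.0$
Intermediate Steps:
$B{\left(C \right)} = C + C^{2}$ ($B{\left(C \right)} = C^{2} + C = C + C^{2}$)
$T{\left(q,h \right)} = 3 + \frac{7}{2 h} - \frac{h}{2 q}$ ($T{\left(q,h \right)} = 3 - \frac{\frac{h}{q} - \frac{7}{h}}{2} = 3 - \frac{- \frac{7}{h} + \frac{h}{q}}{2} = 3 - \left(- \frac{7}{2 h} + \frac{h}{2 q}\right) = 3 + \frac{7}{2 h} - \frac{h}{2 q}$)
$S{\left(v,Q \right)} = 24 + Q$
$36431 - S{\left(-205,T{\left(B{\left(b{\left(1 \right)} \right)},\sqrt{3 + 4} \right)} \right)} = 36431 - \left(24 + \left(3 + \frac{7}{2 \sqrt{3 + 4}} - \frac{\sqrt{3 + 4}}{2 \cdot 4 \left(1 + 4\right)}\right)\right) = 36431 - \left(24 + \left(3 + \frac{7}{2 \sqrt{7}} - \frac{\sqrt{7}}{2 \cdot 4 \cdot 5}\right)\right) = 36431 - \left(24 + \left(3 + \frac{7 \frac{\sqrt{7}}{7}}{2} - \frac{\sqrt{7}}{2 \cdot 20}\right)\right) = 36431 - \left(24 + \left(3 + \frac{\sqrt{7}}{2} - \frac{1}{2} \sqrt{7} \cdot \frac{1}{20}\right)\right) = 36431 - \left(24 + \left(3 + \frac{\sqrt{7}}{2} - \frac{\sqrt{7}}{40}\right)\right) = 36431 - \left(24 + \left(3 + \frac{19 \sqrt{7}}{40}\right)\right) = 36431 - \left(27 + \frac{19 \sqrt{7}}{40}\right) = 36404 - \frac{19 \sqrt{7}}{40}$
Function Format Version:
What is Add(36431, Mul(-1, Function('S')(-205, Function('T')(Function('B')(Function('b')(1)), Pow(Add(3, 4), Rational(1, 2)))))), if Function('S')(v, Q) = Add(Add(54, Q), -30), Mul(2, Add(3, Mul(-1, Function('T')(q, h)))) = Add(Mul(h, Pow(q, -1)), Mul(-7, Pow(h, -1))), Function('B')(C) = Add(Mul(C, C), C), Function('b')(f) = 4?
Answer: Add(36404, Mul(Rational(-19, 40), Pow(7, Rational(1, 2)))) ≈ 36403.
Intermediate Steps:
Function('B')(C) = Add(C, Pow(C, 2)) (Function('B')(C) = Add(Pow(C, 2), C) = Add(C, Pow(C, 2)))
Function('T')(q, h) = Add(3, Mul(Rational(7, 2), Pow(h, -1)), Mul(Rational(-1, 2), h, Pow(q, -1))) (Function('T')(q, h) = Add(3, Mul(Rational(-1, 2), Add(Mul(h, Pow(q, -1)), Mul(-7, Pow(h, -1))))) = Add(3, Mul(Rational(-1, 2), Add(Mul(-7, Pow(h, -1)), Mul(h, Pow(q, -1))))) = Add(3, Add(Mul(Rational(7, 2), Pow(h, -1)), Mul(Rational(-1, 2), h, Pow(q, -1)))) = Add(3, Mul(Rational(7, 2), Pow(h, -1)), Mul(Rational(-1, 2), h, Pow(q, -1))))
Function('S')(v, Q) = Add(24, Q)
Add(36431, Mul(-1, Function('S')(-205, Function('T')(Function('B')(Function('b')(1)), Pow(Add(3, 4), Rational(1, 2)))))) = Add(36431, Mul(-1, Add(24, Add(3, Mul(Rational(7, 2), Pow(Pow(Add(3, 4), Rational(1, 2)), -1)), Mul(Rational(-1, 2), Pow(Add(3, 4), Rational(1, 2)), Pow(Mul(4, Add(1, 4)), -1)))))) = Add(36431, Mul(-1, Add(24, Add(3, Mul(Rational(7, 2), Pow(Pow(7, Rational(1, 2)), -1)), Mul(Rational(-1, 2), Pow(7, Rational(1, 2)), Pow(Mul(4, 5), -1)))))) = Add(36431, Mul(-1, Add(24, Add(3, Mul(Rational(7, 2), Mul(Rational(1, 7), Pow(7, Rational(1, 2)))), Mul(Rational(-1, 2), Pow(7, Rational(1, 2)), Pow(20, -1)))))) = Add(36431, Mul(-1, Add(24, Add(3, Mul(Rational(1, 2), Pow(7, Rational(1, 2))), Mul(Rational(-1, 2), Pow(7, Rational(1, 2)), Rational(1, 20)))))) = Add(36431, Mul(-1, Add(24, Add(3, Mul(Rational(1, 2), Pow(7, Rational(1, 2))), Mul(Rational(-1, 40), Pow(7, Rational(1, 2))))))) = Add(36431, Mul(-1, Add(24, Add(3, Mul(Rational(19, 40), Pow(7, Rational(1, 2))))))) = Add(36431, Mul(-1, Add(27, Mul(Rational(19, 40), Pow(7, Rational(1, 2)))))) = Add(36431, Add(-27, Mul(Rational(-19, 40), Pow(7, Rational(1, 2))))) = Add(36404, Mul(Rational(-19, 40), Pow(7, Rational(1, 2))))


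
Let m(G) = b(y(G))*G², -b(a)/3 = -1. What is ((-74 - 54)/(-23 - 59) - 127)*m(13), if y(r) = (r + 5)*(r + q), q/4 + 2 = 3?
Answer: -2607501/41 ≈ -63598.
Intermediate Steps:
q = 4 (q = -8 + 4*3 = -8 + 12 = 4)
y(r) = (4 + r)*(5 + r) (y(r) = (r + 5)*(r + 4) = (5 + r)*(4 + r) = (4 + r)*(5 + r))
b(a) = 3 (b(a) = -3*(-1) = 3)
m(G) = 3*G²
((-74 - 54)/(-23 - 59) - 127)*m(13) = ((-74 - 54)/(-23 - 59) - 127)*(3*13²) = (-128/(-82) - 127)*(3*169) = (-128*(-1/82) - 127)*507 = (64/41 - 127)*507 = -5143/41*507 = -2607501/41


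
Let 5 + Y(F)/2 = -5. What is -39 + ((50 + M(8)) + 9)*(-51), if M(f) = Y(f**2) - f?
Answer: -1620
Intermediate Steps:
Y(F) = -20 (Y(F) = -10 + 2*(-5) = -10 - 10 = -20)
M(f) = -20 - f
-39 + ((50 + M(8)) + 9)*(-51) = -39 + ((50 + (-20 - 1*8)) + 9)*(-51) = -39 + ((50 + (-20 - 8)) + 9)*(-51) = -39 + ((50 - 28) + 9)*(-51) = -39 + (22 + 9)*(-51) = -39 + 31*(-51) = -39 - 1581 = -1620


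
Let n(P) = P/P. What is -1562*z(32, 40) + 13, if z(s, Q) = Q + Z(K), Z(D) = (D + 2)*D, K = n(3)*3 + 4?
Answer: -160873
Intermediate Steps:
n(P) = 1
K = 7 (K = 1*3 + 4 = 3 + 4 = 7)
Z(D) = D*(2 + D) (Z(D) = (2 + D)*D = D*(2 + D))
z(s, Q) = 63 + Q (z(s, Q) = Q + 7*(2 + 7) = Q + 7*9 = Q + 63 = 63 + Q)
-1562*z(32, 40) + 13 = -1562*(63 + 40) + 13 = -1562*103 + 13 = -160886 + 13 = -160873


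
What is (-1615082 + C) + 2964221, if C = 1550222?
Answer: 2899361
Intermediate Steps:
(-1615082 + C) + 2964221 = (-1615082 + 1550222) + 2964221 = -64860 + 2964221 = 2899361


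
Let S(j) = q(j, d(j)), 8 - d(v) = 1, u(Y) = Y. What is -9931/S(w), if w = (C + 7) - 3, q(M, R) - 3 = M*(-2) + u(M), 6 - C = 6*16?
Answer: -9931/89 ≈ -111.58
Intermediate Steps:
C = -90 (C = 6 - 6*16 = 6 - 1*96 = 6 - 96 = -90)
d(v) = 7 (d(v) = 8 - 1*1 = 8 - 1 = 7)
q(M, R) = 3 - M (q(M, R) = 3 + (M*(-2) + M) = 3 + (-2*M + M) = 3 - M)
w = -86 (w = (-90 + 7) - 3 = -83 - 3 = -86)
S(j) = 3 - j
-9931/S(w) = -9931/(3 - 1*(-86)) = -9931/(3 + 86) = -9931/89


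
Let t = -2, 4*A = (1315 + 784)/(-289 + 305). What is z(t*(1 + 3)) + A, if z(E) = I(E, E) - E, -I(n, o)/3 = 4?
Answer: 1843/64 ≈ 28.797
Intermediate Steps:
I(n, o) = -12 (I(n, o) = -3*4 = -12)
A = 2099/64 (A = ((1315 + 784)/(-289 + 305))/4 = (2099/16)/4 = (2099*(1/16))/4 = (¼)*(2099/16) = 2099/64 ≈ 32.797)
z(E) = -12 - E
z(t*(1 + 3)) + A = (-12 - (-2)*(1 + 3)) + 2099/64 = (-12 - (-2)*4) + 2099/64 = (-12 - 1*(-8)) + 2099/64 = (-12 + 8) + 2099/64 = -4 + 2099/64 = 1843/64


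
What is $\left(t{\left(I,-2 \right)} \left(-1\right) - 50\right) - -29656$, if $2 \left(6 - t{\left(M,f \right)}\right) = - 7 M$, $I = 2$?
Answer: $29593$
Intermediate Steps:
$t{\left(M,f \right)} = 6 + \frac{7 M}{2}$ ($t{\left(M,f \right)} = 6 - \frac{\left(-7\right) M}{2} = 6 + \frac{7 M}{2}$)
$\left(t{\left(I,-2 \right)} \left(-1\right) - 50\right) - -29656 = \left(\left(6 + \frac{7}{2} \cdot 2\right) \left(-1\right) - 50\right) - -29656 = \left(\left(6 + 7\right) \left(-1\right) - 50\right) + 29656 = \left(13 \left(-1\right) - 50\right) + 29656 = \left(-13 - 50\right) + 29656 = -63 + 29656 = 29593$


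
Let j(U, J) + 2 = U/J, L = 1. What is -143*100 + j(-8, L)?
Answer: -14310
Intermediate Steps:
j(U, J) = -2 + U/J
-143*100 + j(-8, L) = -143*100 + (-2 - 8/1) = -14300 + (-2 - 8*1) = -14300 + (-2 - 8) = -14300 - 10 = -14310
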